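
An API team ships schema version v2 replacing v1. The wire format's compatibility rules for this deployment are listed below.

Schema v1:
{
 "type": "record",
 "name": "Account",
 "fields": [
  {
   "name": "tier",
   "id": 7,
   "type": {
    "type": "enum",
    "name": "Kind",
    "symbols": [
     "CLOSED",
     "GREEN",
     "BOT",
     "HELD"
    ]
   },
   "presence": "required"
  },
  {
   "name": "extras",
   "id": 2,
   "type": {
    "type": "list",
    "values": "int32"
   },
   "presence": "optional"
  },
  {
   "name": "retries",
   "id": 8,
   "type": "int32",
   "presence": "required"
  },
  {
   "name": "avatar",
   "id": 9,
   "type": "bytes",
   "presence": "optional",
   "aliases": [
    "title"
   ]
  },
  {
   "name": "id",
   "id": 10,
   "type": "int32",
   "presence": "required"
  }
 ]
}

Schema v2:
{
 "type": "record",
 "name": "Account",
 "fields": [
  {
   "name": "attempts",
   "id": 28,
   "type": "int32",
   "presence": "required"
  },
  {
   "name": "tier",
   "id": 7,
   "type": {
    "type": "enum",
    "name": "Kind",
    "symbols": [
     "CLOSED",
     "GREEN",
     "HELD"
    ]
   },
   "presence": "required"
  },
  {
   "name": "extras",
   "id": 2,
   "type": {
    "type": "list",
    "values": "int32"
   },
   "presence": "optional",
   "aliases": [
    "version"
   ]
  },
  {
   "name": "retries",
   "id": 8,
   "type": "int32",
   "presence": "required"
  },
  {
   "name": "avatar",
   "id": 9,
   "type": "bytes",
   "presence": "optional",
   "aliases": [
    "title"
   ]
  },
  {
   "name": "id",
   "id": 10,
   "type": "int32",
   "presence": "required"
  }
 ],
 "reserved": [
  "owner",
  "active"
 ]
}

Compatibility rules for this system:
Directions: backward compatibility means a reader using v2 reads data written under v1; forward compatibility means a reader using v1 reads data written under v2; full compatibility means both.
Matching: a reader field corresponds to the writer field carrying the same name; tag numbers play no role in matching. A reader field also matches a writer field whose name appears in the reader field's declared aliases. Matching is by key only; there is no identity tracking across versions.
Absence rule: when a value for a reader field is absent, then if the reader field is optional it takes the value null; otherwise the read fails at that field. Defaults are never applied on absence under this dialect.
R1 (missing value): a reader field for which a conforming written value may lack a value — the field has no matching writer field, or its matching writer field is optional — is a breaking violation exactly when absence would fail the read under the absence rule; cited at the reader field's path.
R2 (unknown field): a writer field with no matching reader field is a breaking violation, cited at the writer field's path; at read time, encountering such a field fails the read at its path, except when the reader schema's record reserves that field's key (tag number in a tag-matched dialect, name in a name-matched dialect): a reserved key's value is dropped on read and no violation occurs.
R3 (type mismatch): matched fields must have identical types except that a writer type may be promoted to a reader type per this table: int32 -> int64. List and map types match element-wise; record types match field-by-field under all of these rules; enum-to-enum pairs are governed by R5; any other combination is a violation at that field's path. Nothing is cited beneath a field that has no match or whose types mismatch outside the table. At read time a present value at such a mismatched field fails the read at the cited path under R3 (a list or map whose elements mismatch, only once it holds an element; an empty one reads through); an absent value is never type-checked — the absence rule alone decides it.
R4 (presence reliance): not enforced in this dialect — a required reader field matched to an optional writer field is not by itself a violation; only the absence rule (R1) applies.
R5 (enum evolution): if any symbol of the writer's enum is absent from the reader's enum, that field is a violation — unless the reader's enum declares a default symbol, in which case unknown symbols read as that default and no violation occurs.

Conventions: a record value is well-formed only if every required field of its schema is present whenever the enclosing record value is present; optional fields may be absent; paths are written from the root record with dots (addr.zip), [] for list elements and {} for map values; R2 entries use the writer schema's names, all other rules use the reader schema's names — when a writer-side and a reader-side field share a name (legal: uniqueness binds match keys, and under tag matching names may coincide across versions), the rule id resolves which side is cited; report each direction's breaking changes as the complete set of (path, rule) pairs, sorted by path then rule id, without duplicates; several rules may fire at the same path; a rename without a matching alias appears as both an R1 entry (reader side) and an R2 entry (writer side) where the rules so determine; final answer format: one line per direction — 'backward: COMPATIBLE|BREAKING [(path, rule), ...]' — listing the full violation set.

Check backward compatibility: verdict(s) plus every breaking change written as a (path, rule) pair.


in Account below, arrows point writer -> reader
backward for Account (reader v2, writer v1):
  attempts has no writer counterpart
  tier: paired with writer tier (Kind -> Kind; writer required)
  extras: paired with writer extras (list<int32> -> list<int32>; writer optional)
  retries: paired with writer retries (int32 -> int32; writer required)
  avatar: paired with writer avatar (bytes -> bytes; writer optional)
  id: paired with writer id (int32 -> int32; writer required)
  rule R1 violated at attempts
  rule R5 violated at tier
  backward on Account therefore BREAKING (2)

backward: BREAKING [(attempts, R1), (tier, R5)]


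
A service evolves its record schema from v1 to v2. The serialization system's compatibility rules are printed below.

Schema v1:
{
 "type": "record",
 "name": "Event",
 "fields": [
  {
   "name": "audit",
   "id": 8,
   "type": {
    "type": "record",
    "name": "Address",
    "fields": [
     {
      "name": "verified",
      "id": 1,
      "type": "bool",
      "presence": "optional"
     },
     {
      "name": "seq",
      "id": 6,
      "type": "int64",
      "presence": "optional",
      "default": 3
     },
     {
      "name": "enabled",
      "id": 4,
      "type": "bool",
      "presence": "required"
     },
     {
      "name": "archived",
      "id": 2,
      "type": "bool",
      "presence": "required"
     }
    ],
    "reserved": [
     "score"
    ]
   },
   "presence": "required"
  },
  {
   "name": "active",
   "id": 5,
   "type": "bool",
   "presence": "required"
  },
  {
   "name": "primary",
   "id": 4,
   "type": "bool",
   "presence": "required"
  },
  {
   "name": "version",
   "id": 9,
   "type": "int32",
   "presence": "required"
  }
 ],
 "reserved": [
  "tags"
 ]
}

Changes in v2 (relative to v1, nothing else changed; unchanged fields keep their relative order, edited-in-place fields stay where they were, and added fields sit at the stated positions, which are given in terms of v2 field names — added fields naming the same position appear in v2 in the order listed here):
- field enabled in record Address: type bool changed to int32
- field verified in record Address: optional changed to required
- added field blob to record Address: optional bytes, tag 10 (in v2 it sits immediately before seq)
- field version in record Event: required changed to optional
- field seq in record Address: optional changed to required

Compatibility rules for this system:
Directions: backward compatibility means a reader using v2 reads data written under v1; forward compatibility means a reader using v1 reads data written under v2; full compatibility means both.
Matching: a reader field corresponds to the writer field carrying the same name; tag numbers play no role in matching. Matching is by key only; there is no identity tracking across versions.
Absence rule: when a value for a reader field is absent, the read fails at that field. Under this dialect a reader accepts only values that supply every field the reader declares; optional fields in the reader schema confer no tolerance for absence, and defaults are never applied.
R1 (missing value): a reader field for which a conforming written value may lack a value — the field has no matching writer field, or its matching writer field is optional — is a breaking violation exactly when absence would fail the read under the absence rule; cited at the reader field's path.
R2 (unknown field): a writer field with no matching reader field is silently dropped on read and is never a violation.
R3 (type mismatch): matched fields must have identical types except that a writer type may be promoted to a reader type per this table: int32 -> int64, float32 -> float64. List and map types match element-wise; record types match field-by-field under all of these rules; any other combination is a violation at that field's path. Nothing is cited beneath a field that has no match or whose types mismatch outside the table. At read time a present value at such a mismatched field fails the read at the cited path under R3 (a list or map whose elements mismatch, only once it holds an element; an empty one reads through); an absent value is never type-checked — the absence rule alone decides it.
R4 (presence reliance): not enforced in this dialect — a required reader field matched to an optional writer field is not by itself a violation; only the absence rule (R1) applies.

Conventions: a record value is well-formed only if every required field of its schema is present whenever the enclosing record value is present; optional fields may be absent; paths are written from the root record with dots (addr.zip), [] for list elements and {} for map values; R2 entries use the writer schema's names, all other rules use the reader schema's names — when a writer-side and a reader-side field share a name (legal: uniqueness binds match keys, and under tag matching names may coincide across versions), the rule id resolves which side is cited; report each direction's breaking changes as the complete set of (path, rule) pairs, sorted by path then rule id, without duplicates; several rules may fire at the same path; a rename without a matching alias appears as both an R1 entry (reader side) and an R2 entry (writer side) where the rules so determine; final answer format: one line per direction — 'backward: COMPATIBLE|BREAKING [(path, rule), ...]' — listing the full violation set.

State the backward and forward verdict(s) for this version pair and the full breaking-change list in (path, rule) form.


the writer's type comes first in each Event pair
backward for Event (reader v2, writer v1):
  audit <- audit (Address -> Address, writer required)
  active <- active (bool -> bool, writer required)
  primary <- primary (bool -> bool, writer required)
  version <- version (int32 -> int32, writer required)
  audit.verified <- audit.verified (bool -> bool, writer optional)
  audit.blob: no writer-side match
  audit.seq <- audit.seq (int64 -> int64, writer optional)
  audit.enabled <- audit.enabled (bool -> int32, writer required)
  audit.archived <- audit.archived (bool -> bool, writer required)
  R1 fires at audit.blob
  R3 fires at audit.enabled
  R1 fires at audit.seq
  R1 fires at audit.verified
  => backward verdict for Event: BREAKING, 4 violation(s)
forward for Event (reader v1, writer v2):
  audit <- audit (Address -> Address, writer required)
  active <- active (bool -> bool, writer required)
  primary <- primary (bool -> bool, writer required)
  version <- version (int32 -> int32, writer optional)
  audit.verified <- audit.verified (bool -> bool, writer required)
  audit.seq <- audit.seq (int64 -> int64, writer required)
  audit.enabled <- audit.enabled (int32 -> bool, writer required)
  audit.archived <- audit.archived (bool -> bool, writer required)
  writer field audit.blob has no reader counterpart
  R3 fires at audit.enabled
  R1 fires at version
  => forward verdict for Event: BREAKING, 2 violation(s)

backward: BREAKING [(audit.blob, R1), (audit.enabled, R3), (audit.seq, R1), (audit.verified, R1)]; forward: BREAKING [(audit.enabled, R3), (version, R1)]


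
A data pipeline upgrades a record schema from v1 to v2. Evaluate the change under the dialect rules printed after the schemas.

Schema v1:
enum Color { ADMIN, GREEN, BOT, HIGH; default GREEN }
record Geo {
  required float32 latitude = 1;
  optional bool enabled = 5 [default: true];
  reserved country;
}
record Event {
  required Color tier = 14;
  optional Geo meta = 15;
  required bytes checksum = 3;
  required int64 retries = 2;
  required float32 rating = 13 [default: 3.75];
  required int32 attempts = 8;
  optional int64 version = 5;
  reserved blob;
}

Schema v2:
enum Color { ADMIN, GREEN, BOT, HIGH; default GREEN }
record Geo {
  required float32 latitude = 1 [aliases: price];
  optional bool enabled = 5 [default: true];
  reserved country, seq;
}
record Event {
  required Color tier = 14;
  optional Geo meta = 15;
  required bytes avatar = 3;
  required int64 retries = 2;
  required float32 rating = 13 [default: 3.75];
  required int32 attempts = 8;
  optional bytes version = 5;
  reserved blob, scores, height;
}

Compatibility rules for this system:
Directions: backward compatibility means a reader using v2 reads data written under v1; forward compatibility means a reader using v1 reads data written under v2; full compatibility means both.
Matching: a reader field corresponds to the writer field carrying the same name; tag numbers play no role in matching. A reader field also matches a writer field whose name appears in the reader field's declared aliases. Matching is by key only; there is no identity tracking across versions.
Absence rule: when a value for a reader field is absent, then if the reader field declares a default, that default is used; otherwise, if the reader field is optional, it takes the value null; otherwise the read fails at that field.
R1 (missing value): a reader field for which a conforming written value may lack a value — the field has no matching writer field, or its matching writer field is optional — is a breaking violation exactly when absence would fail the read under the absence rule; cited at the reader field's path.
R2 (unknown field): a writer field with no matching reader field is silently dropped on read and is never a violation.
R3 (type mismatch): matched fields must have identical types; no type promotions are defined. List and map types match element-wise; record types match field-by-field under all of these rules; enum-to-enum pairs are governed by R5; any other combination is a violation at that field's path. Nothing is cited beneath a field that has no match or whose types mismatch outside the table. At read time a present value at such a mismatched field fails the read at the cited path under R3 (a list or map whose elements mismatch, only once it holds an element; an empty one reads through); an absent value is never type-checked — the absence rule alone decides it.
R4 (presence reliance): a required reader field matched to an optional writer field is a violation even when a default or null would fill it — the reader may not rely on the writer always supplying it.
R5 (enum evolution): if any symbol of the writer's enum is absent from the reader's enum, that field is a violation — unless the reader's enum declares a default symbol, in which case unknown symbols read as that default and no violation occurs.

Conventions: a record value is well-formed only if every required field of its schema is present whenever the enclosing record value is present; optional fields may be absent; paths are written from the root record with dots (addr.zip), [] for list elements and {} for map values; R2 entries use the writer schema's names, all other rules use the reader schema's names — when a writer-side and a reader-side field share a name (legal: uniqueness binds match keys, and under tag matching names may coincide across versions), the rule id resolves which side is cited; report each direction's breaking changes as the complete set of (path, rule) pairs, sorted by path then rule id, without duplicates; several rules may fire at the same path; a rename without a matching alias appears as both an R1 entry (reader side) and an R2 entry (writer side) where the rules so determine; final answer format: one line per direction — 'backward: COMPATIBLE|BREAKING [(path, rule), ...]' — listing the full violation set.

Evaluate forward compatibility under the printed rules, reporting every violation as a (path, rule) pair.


forward: BREAKING [(checksum, R1), (version, R3)]

in Event below, arrows point writer -> reader
forward pass over Event, reader schema v1, writer schema v2:
  tier: Color -> Color, writer required; from tier
  meta: Geo -> Geo, writer optional; from meta
  checksum: no writer match
  retries: int64 -> int64, writer required; from retries
  rating: float32 -> float32, writer required; from rating
  attempts: int32 -> int32, writer required; from attempts
  version: bytes -> int64, writer optional; from version
  leftover writer field: avatar
  meta.latitude: float32 -> float32, writer required; from meta.latitude
  meta.enabled: bool -> bool, writer optional; from meta.enabled
  R1 fires at checksum
  R3 fires at version
  => forward: BREAKING (2)


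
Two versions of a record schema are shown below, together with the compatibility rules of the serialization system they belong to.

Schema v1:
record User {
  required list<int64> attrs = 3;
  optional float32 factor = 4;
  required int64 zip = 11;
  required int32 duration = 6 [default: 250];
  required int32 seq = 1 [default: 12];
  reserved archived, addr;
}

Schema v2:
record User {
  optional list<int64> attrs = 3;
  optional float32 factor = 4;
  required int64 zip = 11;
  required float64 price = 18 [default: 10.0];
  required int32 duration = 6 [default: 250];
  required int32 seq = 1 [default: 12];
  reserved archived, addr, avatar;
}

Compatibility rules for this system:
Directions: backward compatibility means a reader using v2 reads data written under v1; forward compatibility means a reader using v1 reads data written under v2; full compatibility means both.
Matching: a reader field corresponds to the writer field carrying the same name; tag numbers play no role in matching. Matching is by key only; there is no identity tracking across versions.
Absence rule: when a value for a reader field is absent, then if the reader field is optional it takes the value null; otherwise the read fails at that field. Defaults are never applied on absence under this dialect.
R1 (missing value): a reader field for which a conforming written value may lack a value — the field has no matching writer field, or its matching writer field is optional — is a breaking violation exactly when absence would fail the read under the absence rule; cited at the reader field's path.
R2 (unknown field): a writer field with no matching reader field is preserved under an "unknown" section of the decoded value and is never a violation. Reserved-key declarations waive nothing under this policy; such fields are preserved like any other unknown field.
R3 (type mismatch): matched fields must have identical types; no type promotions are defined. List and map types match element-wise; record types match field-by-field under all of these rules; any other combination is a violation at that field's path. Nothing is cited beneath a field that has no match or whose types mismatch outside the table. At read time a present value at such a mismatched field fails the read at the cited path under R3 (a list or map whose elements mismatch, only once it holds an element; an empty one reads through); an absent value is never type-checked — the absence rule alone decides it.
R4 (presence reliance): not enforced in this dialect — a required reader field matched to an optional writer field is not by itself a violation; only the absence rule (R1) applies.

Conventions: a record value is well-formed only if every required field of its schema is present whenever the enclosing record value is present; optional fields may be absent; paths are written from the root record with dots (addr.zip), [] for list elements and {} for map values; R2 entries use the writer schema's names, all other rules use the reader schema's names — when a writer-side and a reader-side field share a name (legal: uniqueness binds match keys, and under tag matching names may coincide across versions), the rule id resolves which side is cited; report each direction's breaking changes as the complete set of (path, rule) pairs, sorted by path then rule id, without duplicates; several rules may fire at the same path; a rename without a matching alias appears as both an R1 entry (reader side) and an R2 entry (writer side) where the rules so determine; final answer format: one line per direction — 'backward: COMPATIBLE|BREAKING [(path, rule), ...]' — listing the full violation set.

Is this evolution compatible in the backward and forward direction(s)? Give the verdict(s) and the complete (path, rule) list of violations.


in User below, arrows point writer -> reader
backward on User — v2 reading data written by v1:
  attrs: paired with writer attrs (list<int64> -> list<int64>; writer required)
  factor: paired with writer factor (float32 -> float32; writer optional)
  zip: paired with writer zip (int64 -> int64; writer required)
  price has no writer counterpart
  duration: paired with writer duration (int32 -> int32; writer required)
  seq: paired with writer seq (int32 -> int32; writer required)
  rule R1 violated at price
  backward on User therefore BREAKING (1)
forward on User — v1 reading data written by v2:
  attrs: paired with writer attrs (list<int64> -> list<int64>; writer optional)
  factor: paired with writer factor (float32 -> float32; writer optional)
  zip: paired with writer zip (int64 -> int64; writer required)
  duration: paired with writer duration (int32 -> int32; writer required)
  seq: paired with writer seq (int32 -> int32; writer required)
  price (writer side), unknown to reader
  rule R1 violated at attrs
  forward on User therefore BREAKING (1)

backward: BREAKING [(price, R1)]; forward: BREAKING [(attrs, R1)]


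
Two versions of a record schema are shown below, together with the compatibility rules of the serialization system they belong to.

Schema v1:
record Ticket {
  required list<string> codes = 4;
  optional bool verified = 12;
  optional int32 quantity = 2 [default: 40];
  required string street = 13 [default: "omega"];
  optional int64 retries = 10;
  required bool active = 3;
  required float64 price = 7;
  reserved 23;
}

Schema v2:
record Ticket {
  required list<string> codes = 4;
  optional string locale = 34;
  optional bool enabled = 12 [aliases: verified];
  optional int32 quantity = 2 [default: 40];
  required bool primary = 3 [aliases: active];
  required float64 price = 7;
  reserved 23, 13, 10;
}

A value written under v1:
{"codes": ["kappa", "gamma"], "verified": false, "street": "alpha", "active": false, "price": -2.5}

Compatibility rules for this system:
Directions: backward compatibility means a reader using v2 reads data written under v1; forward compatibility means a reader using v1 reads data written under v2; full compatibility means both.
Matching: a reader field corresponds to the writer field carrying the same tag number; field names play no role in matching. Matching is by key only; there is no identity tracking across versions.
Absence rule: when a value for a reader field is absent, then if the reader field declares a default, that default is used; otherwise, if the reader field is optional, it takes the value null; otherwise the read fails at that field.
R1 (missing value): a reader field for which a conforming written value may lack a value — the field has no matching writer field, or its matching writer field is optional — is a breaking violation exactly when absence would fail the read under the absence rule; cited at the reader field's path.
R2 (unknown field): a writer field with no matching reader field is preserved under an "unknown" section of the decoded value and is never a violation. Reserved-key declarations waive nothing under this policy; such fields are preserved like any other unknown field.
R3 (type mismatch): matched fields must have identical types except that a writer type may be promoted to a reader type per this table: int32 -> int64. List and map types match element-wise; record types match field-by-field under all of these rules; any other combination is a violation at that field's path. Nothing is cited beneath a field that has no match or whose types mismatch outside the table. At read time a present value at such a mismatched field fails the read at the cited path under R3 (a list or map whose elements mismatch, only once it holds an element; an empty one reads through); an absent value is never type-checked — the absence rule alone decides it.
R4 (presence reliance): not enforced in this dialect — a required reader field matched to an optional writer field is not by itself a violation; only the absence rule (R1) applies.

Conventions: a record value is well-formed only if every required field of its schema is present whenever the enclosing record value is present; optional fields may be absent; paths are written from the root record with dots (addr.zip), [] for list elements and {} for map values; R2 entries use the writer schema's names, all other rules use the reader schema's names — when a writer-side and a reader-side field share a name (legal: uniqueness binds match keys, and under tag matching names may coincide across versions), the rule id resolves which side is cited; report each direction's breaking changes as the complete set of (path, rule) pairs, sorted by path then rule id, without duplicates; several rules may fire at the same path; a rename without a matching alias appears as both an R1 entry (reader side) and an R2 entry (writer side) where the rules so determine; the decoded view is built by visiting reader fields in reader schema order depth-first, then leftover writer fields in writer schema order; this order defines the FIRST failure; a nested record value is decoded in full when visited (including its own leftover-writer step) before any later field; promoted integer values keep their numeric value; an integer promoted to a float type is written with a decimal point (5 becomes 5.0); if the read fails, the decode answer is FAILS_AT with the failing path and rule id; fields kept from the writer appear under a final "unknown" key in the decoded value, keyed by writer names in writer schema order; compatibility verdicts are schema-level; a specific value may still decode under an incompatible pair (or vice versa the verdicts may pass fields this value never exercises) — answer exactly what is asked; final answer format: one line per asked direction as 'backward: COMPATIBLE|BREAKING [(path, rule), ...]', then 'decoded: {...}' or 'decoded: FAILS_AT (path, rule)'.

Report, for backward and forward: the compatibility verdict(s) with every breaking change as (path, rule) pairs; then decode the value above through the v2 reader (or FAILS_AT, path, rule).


in Ticket below, arrows point writer -> reader
backward on Ticket — v2 reading data written by v1:
  codes: paired with writer codes (list<string> -> list<string>; writer required)
  locale: no writer-side match
  enabled: paired with writer verified (bool -> bool; writer optional)
  quantity: paired with writer quantity (int32 -> int32; writer optional)
  primary: paired with writer active (bool -> bool; writer required)
  price: paired with writer price (float64 -> float64; writer required)
  leftover writer field: street
  leftover writer field: retries
  => no violations; backward on Ticket: COMPATIBLE
forward on Ticket — v1 reading data written by v2:
  codes: paired with writer codes (list<string> -> list<string>; writer required)
  verified: paired with writer enabled (bool -> bool; writer optional)
  quantity: paired with writer quantity (int32 -> int32; writer optional)
  street: no writer-side match
  retries: no writer-side match
  active: paired with writer primary (bool -> bool; writer required)
  price: paired with writer price (float64 -> float64; writer required)
  leftover writer field: locale
  => no violations; forward on Ticket: COMPATIBLE
migrating the Ticket value to v2:
  codes := ["kappa", "gamma"]
  locale := null (not supplied -> null)
  enabled := false (from writer verified)
  quantity := 40 (no value, default fills)
  primary := false (from writer active)
  price := -2.5
  writer street: kept under "unknown"
  => decoded: {"codes": ["kappa", "gamma"], "locale": null, "enabled": false, "quantity": 40, "primary": false, "price": -2.5, "unknown": {"street": "alpha"}}

backward: COMPATIBLE []; forward: COMPATIBLE []; decoded: {"codes": ["kappa", "gamma"], "locale": null, "enabled": false, "quantity": 40, "primary": false, "price": -2.5, "unknown": {"street": "alpha"}}


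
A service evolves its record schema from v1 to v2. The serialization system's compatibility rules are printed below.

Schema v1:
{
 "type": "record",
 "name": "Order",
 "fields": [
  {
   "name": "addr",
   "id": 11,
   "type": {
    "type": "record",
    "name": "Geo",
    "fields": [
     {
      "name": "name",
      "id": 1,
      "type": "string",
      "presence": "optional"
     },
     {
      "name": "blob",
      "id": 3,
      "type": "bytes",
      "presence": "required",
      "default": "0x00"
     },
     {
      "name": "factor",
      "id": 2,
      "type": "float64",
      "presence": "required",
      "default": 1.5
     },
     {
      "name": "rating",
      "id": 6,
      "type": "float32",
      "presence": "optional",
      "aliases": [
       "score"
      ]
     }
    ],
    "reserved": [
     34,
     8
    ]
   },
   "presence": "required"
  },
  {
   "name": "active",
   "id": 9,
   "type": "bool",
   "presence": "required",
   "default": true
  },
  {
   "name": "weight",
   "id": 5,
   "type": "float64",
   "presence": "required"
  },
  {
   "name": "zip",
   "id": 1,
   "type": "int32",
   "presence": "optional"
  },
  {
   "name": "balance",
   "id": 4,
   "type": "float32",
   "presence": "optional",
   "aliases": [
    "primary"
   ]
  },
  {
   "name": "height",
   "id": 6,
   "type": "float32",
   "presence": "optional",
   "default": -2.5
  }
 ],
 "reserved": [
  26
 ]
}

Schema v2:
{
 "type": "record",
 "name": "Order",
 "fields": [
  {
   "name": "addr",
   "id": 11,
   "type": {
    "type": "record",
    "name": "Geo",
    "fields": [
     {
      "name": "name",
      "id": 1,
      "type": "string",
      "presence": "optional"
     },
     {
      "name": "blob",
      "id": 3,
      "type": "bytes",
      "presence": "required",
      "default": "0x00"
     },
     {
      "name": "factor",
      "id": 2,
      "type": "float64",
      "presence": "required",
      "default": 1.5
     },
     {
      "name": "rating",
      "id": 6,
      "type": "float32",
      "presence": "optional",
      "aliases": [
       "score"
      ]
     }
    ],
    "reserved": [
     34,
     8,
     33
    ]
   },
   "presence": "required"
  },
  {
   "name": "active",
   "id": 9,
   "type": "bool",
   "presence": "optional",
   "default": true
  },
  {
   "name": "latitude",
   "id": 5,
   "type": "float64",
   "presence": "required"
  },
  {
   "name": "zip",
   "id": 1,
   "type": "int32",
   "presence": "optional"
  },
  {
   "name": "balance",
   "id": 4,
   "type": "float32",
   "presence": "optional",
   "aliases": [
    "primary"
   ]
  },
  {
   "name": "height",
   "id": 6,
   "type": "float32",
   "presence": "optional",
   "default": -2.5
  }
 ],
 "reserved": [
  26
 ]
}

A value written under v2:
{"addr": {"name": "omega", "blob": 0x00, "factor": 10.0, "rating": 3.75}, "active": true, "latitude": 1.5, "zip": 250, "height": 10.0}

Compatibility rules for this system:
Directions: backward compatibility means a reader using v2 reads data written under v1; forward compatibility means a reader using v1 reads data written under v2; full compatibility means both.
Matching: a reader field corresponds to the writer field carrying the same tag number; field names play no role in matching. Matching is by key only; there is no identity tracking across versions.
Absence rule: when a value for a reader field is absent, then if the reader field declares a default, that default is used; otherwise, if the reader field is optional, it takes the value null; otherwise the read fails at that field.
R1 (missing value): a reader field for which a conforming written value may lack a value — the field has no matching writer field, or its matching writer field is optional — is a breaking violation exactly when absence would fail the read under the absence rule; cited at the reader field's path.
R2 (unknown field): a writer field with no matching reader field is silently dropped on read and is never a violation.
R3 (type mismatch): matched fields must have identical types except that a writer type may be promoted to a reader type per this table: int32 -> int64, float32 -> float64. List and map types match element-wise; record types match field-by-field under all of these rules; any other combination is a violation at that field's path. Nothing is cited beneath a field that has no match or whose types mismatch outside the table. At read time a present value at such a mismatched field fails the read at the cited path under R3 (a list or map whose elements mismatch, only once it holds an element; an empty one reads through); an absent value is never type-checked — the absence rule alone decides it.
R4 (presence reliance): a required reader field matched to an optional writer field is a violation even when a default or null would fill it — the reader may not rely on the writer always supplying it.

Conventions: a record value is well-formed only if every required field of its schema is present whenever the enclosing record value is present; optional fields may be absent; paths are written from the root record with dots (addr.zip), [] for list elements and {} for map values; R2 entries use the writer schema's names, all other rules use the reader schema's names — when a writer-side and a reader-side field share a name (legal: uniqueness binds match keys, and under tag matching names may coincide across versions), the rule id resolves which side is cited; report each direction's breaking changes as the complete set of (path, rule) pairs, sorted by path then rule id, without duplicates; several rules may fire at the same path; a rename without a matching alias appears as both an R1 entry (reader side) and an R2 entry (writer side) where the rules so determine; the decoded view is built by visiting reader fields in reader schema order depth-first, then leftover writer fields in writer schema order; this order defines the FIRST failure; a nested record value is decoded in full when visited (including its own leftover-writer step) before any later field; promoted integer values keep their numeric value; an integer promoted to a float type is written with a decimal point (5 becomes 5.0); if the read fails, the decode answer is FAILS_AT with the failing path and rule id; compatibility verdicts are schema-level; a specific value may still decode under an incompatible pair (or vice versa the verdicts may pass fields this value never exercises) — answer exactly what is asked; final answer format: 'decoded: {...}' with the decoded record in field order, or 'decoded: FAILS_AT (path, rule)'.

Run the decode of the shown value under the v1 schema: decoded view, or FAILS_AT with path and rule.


decoded: {"addr": {"name": "omega", "blob": 0x00, "factor": 10.0, "rating": 3.75}, "active": true, "weight": 1.5, "zip": 250, "balance": null, "height": 10.0}

arrows below run writer -> reader for Order
decode walk for Order under reader schema v1:
  addr.name := "omega"
  addr.blob := 0x00
  addr.factor := 10.0
  addr.rating := 3.75
  active := true
  weight := 1.5 (from writer latitude)
  zip := 250
  balance := null (not supplied -> null)
  height := 10.0
  => decoded: {"addr": {"name": "omega", "blob": 0x00, "factor": 10.0, "rating": 3.75}, "active": true, "weight": 1.5, "zip": 250, "balance": null, "height": 10.0}
the other Order changes do not affect what is asked:
  renamed field weight to latitude in record Order -> triggers nothing under the printed rules; the Order answer is the same either way
  field active in record Order: required changed to optional -> changes Order's schema-level verdicts only — the decode of this value is the same


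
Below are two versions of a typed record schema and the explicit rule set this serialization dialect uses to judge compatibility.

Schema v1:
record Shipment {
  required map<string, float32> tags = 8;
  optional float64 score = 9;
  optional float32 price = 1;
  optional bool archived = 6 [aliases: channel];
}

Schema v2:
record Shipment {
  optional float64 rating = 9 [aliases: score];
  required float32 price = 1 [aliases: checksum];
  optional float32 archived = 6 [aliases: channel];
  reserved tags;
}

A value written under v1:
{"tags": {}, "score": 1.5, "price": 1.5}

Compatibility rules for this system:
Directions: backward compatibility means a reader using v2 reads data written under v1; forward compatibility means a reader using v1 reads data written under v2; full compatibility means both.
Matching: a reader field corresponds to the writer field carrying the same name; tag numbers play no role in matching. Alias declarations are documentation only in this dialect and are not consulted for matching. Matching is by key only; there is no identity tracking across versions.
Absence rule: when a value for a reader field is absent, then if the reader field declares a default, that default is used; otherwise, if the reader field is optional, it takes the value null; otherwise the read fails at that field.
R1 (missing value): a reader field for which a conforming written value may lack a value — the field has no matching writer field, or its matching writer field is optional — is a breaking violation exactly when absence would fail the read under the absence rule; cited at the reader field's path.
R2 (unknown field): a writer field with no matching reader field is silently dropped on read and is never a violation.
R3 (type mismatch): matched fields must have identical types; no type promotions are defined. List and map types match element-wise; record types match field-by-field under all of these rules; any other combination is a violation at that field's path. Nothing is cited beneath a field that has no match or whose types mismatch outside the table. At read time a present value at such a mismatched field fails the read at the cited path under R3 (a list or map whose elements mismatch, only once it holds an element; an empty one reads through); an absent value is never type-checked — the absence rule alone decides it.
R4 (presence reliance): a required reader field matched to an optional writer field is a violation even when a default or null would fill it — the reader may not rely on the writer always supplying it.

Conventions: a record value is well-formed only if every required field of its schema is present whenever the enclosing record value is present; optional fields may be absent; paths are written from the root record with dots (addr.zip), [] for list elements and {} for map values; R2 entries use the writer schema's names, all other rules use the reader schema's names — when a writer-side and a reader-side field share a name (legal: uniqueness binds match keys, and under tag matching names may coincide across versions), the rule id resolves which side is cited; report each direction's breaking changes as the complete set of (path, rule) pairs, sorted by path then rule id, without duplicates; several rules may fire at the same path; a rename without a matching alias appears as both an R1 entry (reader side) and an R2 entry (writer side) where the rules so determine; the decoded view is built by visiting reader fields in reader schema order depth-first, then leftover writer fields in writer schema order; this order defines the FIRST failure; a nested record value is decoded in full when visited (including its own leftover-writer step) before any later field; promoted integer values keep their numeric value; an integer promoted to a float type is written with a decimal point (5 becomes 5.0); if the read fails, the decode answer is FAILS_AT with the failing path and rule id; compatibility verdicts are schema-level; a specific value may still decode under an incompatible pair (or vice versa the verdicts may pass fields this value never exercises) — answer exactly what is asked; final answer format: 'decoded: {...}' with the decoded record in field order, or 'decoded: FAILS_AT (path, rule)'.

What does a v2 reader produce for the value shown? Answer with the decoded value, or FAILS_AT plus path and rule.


decoded: {"rating": null, "price": 1.5, "archived": null}

in Shipment below, arrows point writer -> reader
migrating the Shipment value to v2:
  rating := null (not supplied -> null)
  price := 1.5
  archived := null (not supplied -> null)
  writer tags: unmatched, discarded
  writer score: unmatched, discarded
  => decoded: {"rating": null, "price": 1.5, "archived": null}
remaining Shipment differences; none change what is asked:
  field price in record Shipment: optional changed to required -> affects the rule determinations only; this particular Shipment value decodes identically
  field archived in record Shipment: type bool changed to float32 -> affects the rule determinations only; this particular Shipment value decodes identically
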